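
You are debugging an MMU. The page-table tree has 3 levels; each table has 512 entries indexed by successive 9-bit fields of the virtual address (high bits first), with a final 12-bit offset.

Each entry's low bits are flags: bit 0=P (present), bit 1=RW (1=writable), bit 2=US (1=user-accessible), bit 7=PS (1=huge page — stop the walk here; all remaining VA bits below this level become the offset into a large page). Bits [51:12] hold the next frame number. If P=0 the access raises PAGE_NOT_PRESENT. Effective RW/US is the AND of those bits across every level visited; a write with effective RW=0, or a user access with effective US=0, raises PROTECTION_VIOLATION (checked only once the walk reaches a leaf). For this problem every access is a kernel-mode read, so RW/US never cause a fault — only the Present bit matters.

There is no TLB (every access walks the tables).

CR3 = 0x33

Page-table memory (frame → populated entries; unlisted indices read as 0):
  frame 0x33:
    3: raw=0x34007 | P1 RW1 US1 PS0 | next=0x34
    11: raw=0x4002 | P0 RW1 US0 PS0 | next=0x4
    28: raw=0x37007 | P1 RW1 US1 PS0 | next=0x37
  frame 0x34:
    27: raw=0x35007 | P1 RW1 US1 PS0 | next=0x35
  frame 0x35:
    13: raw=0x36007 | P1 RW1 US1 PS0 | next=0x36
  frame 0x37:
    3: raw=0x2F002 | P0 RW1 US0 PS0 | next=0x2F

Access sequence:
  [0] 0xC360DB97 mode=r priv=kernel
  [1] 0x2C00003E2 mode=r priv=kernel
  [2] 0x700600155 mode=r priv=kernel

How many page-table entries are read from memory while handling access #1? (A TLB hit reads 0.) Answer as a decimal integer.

Walk each access:
#0 VA=0xC360DB97 (r,kernel):
  [0] read 0x33 idx=3: raw=0x34007 flags P=1 W=1 U=1 S=0
  [1] read 0x34 idx=27: raw=0x35007 flags P=1 W=1 U=1 S=0
  [2] read 0x35 idx=13: raw=0x36007 flags P=1 W=1 U=1 S=0
  ⇒ phys 0x36B97  [3 reads]
#1 VA=0x2C00003E2 (r,kernel):
  [0] read 0x33 idx=11: raw=0x4002 flags P=0 W=1 U=0 S=0
  → PAGE_NOT_PRESENT  (1 entries read)
#2 VA=0x700600155 (r,kernel):
  [0] read 0x33 idx=28: raw=0x37007 flags P=1 W=1 U=1 S=0
  [1] read 0x37 idx=3: raw=0x2F002 flags P=0 W=1 U=0 S=0
  → PAGE_NOT_PRESENT  (2 entries read)

Entries read for #1: 1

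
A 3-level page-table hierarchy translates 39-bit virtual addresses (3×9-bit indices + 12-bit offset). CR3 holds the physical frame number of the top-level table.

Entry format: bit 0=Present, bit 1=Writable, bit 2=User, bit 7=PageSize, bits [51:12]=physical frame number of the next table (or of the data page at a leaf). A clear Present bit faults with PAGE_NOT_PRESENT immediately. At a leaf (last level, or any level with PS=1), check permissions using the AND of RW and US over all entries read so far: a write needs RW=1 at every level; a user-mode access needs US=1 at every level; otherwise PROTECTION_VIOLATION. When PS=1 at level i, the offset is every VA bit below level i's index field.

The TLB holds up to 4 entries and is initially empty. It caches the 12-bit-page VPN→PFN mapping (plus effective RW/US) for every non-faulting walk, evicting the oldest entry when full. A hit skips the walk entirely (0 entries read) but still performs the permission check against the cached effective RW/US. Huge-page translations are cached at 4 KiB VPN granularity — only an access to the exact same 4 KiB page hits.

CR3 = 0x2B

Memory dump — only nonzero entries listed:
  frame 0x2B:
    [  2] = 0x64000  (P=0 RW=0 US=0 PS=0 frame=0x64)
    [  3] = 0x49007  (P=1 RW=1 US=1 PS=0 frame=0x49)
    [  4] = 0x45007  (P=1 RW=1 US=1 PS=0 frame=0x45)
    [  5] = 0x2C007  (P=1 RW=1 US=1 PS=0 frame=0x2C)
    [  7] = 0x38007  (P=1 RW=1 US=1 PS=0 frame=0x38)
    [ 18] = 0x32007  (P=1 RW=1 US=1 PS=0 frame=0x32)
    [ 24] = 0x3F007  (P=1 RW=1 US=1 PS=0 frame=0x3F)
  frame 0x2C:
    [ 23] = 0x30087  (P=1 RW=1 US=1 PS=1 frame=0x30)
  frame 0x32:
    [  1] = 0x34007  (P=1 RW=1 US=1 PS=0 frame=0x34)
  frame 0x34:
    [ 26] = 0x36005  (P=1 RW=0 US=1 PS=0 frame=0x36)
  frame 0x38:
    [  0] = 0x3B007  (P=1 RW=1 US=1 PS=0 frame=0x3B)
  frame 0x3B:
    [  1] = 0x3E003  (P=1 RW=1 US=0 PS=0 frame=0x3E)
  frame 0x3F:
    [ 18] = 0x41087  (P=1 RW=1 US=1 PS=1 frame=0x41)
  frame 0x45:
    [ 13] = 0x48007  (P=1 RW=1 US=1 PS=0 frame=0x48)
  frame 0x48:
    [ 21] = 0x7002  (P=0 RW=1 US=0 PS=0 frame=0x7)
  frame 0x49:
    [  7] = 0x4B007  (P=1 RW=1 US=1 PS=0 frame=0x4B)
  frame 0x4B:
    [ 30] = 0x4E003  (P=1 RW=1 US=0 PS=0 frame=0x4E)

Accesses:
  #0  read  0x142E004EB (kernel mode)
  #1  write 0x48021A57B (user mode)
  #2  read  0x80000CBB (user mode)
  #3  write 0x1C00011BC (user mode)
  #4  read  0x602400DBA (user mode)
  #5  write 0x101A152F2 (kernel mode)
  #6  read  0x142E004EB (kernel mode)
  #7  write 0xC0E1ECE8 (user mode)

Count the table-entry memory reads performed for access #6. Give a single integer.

Walk each access:
#0 VA=0x142E004EB (r,kernel):
  lvl0: tbl 0x2B, slot 5 ⇒ 0x2C007 (P1/RW1/US1/PS0)
  lvl1: tbl 0x2C, slot 23 ⇒ 0x30087 (P1/RW1/US1/PS1)
  ⇒ phys 0x304EB (huge @L1)  [2 reads]
#1 VA=0x48021A57B (w,user):
  lvl0: tbl 0x2B, slot 18 ⇒ 0x32007 (P1/RW1/US1/PS0)
  lvl1: tbl 0x32, slot 1 ⇒ 0x34007 (P1/RW1/US1/PS0)
  lvl2: tbl 0x34, slot 26 ⇒ 0x36005 (P1/RW0/US1/PS0)
  ✗ PROTECTION_VIOLATION  [3 reads]
#2 VA=0x80000CBB (r,user):
  lvl0: tbl 0x2B, slot 2 ⇒ 0x64000 (P0/RW0/US0/PS0)
  ✗ PAGE_NOT_PRESENT  [1 reads]
#3 VA=0x1C00011BC (w,user):
  lvl0: tbl 0x2B, slot 7 ⇒ 0x38007 (P1/RW1/US1/PS0)
  lvl1: tbl 0x38, slot 0 ⇒ 0x3B007 (P1/RW1/US1/PS0)
  lvl2: tbl 0x3B, slot 1 ⇒ 0x3E003 (P1/RW1/US0/PS0)
  ✗ PROTECTION_VIOLATION  [3 reads]
#4 VA=0x602400DBA (r,user):
  lvl0: tbl 0x2B, slot 24 ⇒ 0x3F007 (P1/RW1/US1/PS0)
  lvl1: tbl 0x3F, slot 18 ⇒ 0x41087 (P1/RW1/US1/PS1)
  ⇒ phys 0x41DBA (huge @L1)  [2 reads]
#5 VA=0x101A152F2 (w,kernel):
  lvl0: tbl 0x2B, slot 4 ⇒ 0x45007 (P1/RW1/US1/PS0)
  lvl1: tbl 0x45, slot 13 ⇒ 0x48007 (P1/RW1/US1/PS0)
  lvl2: tbl 0x48, slot 21 ⇒ 0x7002 (P0/RW1/US0/PS0)
  ✗ PAGE_NOT_PRESENT  [3 reads]
#6 VA=0x142E004EB (r,kernel):
  TLB hit vpn=0x142E00 → PA=0x304EB
#7 VA=0xC0E1ECE8 (w,user):
  lvl0: tbl 0x2B, slot 3 ⇒ 0x49007 (P1/RW1/US1/PS0)
  lvl1: tbl 0x49, slot 7 ⇒ 0x4B007 (P1/RW1/US1/PS0)
  lvl2: tbl 0x4B, slot 30 ⇒ 0x4E003 (P1/RW1/US0/PS0)
  ✗ PROTECTION_VIOLATION  [3 reads]

Entries read for #6: 0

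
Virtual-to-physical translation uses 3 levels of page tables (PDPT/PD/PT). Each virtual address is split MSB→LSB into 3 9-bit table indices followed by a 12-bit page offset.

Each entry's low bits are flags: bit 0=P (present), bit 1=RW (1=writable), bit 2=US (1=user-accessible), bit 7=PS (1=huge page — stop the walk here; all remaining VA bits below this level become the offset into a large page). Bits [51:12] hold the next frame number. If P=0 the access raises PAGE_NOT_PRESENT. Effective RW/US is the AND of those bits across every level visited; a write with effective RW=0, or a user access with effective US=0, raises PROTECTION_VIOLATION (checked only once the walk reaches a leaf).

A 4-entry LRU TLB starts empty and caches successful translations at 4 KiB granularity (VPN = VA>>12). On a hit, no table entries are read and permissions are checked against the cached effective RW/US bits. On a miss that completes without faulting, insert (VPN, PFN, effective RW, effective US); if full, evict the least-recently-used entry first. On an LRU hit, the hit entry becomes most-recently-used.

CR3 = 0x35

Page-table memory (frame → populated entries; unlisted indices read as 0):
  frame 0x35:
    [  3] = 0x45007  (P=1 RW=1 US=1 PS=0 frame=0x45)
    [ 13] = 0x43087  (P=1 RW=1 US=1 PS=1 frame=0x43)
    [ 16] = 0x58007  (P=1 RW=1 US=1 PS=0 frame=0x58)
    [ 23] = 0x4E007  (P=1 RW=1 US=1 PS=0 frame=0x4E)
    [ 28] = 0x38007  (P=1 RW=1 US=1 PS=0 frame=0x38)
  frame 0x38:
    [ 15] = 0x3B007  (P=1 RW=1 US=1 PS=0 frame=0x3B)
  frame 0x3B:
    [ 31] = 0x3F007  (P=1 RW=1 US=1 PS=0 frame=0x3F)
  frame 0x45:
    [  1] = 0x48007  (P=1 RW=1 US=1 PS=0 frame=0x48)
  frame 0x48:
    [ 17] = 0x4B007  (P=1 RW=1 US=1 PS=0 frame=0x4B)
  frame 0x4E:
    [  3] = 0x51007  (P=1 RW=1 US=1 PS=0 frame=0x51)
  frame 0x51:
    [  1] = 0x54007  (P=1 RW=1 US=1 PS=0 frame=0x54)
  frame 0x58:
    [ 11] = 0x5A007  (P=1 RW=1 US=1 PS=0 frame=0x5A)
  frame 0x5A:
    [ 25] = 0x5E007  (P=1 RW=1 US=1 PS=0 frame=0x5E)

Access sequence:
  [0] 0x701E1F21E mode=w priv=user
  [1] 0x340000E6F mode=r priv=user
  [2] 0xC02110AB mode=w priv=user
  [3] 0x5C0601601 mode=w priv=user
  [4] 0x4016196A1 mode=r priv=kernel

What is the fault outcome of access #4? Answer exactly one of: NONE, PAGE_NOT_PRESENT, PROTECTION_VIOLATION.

Trace:
#0 VA=0x701E1F21E (w,user):
  [0] read 0x35 idx=28: raw=0x38007 flags P=1 W=1 U=1 S=0
  [1] read 0x38 idx=15: raw=0x3B007 flags P=1 W=1 U=1 S=0
  [2] read 0x3B idx=31: raw=0x3F007 flags P=1 W=1 U=1 S=0
  ✓ 0x3F21E  — 3 lookups
#1 VA=0x340000E6F (r,user):
  [0] read 0x35 idx=13: raw=0x43087 flags P=1 W=1 U=1 S=1
  ✓ 0x43E6F (huge @L0)  — 1 lookups
#2 VA=0xC02110AB (w,user):
  [0] read 0x35 idx=3: raw=0x45007 flags P=1 W=1 U=1 S=0
  [1] read 0x45 idx=1: raw=0x48007 flags P=1 W=1 U=1 S=0
  [2] read 0x48 idx=17: raw=0x4B007 flags P=1 W=1 U=1 S=0
  ✓ 0x4B0AB  — 3 lookups
#3 VA=0x5C0601601 (w,user):
  [0] read 0x35 idx=23: raw=0x4E007 flags P=1 W=1 U=1 S=0
  [1] read 0x4E idx=3: raw=0x51007 flags P=1 W=1 U=1 S=0
  [2] read 0x51 idx=1: raw=0x54007 flags P=1 W=1 U=1 S=0
  ✓ 0x54601  — 3 lookups
#4 VA=0x4016196A1 (r,kernel):
  [0] read 0x35 idx=16: raw=0x58007 flags P=1 W=1 U=1 S=0
  [1] read 0x58 idx=11: raw=0x5A007 flags P=1 W=1 U=1 S=0
  [2] read 0x5A idx=25: raw=0x5E007 flags P=1 W=1 U=1 S=0
  ✓ 0x5E6A1  — 3 lookups

Access #4 fault: NONE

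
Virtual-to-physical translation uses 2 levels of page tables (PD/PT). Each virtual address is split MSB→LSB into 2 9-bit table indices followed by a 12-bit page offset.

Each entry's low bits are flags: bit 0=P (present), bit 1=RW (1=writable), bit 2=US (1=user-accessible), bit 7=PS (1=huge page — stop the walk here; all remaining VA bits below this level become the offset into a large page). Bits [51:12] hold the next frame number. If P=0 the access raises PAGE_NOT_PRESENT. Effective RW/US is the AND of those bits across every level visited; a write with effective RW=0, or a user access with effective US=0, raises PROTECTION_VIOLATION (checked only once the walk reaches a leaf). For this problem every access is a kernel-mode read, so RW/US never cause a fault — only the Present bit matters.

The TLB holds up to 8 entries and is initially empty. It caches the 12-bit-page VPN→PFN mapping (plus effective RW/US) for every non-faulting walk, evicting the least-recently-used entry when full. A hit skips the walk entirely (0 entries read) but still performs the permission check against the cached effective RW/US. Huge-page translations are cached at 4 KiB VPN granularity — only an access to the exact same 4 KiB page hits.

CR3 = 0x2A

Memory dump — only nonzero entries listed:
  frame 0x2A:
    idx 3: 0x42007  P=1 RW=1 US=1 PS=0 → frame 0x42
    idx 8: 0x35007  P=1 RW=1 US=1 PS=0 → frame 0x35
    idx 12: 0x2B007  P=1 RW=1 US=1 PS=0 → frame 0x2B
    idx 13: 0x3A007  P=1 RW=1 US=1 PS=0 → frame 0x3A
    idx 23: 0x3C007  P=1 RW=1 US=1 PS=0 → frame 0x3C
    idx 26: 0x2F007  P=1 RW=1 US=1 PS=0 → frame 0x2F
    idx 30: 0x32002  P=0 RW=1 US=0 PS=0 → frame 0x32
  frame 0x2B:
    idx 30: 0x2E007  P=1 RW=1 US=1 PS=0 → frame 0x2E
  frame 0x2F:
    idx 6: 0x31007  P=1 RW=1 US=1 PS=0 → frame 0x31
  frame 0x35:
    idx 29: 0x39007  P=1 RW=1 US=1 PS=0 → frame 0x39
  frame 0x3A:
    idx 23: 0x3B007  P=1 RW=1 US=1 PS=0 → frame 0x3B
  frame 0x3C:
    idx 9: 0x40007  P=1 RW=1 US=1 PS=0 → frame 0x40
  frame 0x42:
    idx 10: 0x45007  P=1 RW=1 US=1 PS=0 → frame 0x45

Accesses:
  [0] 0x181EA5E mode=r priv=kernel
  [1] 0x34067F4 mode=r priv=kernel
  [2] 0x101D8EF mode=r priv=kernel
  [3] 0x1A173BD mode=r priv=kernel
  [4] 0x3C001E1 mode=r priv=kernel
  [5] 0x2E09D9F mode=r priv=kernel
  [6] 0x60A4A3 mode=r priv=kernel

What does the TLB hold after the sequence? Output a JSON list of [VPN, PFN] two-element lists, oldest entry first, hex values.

Walk each access:
#0 VA=0x181EA5E (r,kernel):
  L0 @0x2A[12] → 0x2B007  P=1,RW=1,US=1,PS=0
  L1 @0x2B[30] → 0x2E007  P=1,RW=1,US=1,PS=0
  ⇒ phys 0x2EA5E  [2 reads]
#1 VA=0x34067F4 (r,kernel):
  L0 @0x2A[26] → 0x2F007  P=1,RW=1,US=1,PS=0
  L1 @0x2F[6] → 0x31007  P=1,RW=1,US=1,PS=0
  ⇒ phys 0x317F4  [2 reads]
#2 VA=0x101D8EF (r,kernel):
  L0 @0x2A[8] → 0x35007  P=1,RW=1,US=1,PS=0
  L1 @0x35[29] → 0x39007  P=1,RW=1,US=1,PS=0
  ⇒ phys 0x398EF  [2 reads]
#3 VA=0x1A173BD (r,kernel):
  L0 @0x2A[13] → 0x3A007  P=1,RW=1,US=1,PS=0
  L1 @0x3A[23] → 0x3B007  P=1,RW=1,US=1,PS=0
  ⇒ phys 0x3B3BD  [2 reads]
#4 VA=0x3C001E1 (r,kernel):
  L0 @0x2A[30] → 0x32002  P=0,RW=1,US=0,PS=0
  ⇒ fault: PAGE_NOT_PRESENT  — 1 lookups
#5 VA=0x2E09D9F (r,kernel):
  L0 @0x2A[23] → 0x3C007  P=1,RW=1,US=1,PS=0
  L1 @0x3C[9] → 0x40007  P=1,RW=1,US=1,PS=0
  ⇒ phys 0x40D9F  [2 reads]
#6 VA=0x60A4A3 (r,kernel):
  L0 @0x2A[3] → 0x42007  P=1,RW=1,US=1,PS=0
  L1 @0x42[10] → 0x45007  P=1,RW=1,US=1,PS=0
  ⇒ phys 0x454A3  [2 reads]

TLB: [["0x181E", "0x2E"], ["0x3406", "0x31"], ["0x101D", "0x39"], ["0x1A17", "0x3B"], ["0x2E09", "0x40"], ["0x60A", "0x45"]]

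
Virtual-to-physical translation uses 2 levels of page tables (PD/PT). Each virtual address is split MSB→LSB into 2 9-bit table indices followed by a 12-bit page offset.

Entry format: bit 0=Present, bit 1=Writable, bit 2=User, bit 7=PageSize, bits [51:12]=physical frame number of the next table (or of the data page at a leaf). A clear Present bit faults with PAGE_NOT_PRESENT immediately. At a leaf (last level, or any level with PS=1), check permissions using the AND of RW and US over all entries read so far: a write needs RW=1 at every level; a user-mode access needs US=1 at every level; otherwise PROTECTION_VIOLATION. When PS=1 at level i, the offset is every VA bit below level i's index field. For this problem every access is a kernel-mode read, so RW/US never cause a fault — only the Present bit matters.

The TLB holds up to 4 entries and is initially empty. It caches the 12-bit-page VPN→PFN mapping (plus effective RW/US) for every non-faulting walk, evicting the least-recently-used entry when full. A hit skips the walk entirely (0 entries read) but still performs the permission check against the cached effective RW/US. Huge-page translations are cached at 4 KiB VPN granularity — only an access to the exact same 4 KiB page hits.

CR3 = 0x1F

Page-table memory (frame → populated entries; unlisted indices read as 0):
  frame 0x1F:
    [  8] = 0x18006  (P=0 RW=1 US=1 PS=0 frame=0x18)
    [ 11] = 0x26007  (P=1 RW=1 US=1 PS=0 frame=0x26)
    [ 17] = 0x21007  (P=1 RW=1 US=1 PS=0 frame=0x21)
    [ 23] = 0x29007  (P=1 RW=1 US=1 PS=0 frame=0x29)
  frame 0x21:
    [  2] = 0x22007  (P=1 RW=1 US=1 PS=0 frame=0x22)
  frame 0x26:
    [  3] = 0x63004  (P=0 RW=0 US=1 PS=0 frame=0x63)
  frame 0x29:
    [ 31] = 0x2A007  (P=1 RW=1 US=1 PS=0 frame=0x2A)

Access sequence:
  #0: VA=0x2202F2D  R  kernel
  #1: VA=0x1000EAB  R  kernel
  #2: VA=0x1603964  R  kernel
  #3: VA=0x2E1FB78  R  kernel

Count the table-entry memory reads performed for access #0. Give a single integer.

Per-access translation:
#0 VA=0x2202F2D (r,kernel):
  L0 @0x1F[17] → 0x21007  P=1,RW=1,US=1,PS=0
  L1 @0x21[2] → 0x22007  P=1,RW=1,US=1,PS=0
  ⇒ phys 0x22F2D  [2 reads]
#1 VA=0x1000EAB (r,kernel):
  L0 @0x1F[8] → 0x18006  P=0,RW=1,US=1,PS=0
  → PAGE_NOT_PRESENT  (1 entries read)
#2 VA=0x1603964 (r,kernel):
  L0 @0x1F[11] → 0x26007  P=1,RW=1,US=1,PS=0
  L1 @0x26[3] → 0x63004  P=0,RW=0,US=1,PS=0
  → PAGE_NOT_PRESENT  (2 entries read)
#3 VA=0x2E1FB78 (r,kernel):
  L0 @0x1F[23] → 0x29007  P=1,RW=1,US=1,PS=0
  L1 @0x29[31] → 0x2A007  P=1,RW=1,US=1,PS=0
  ⇒ phys 0x2AB78  [2 reads]

Entries read for #0: 2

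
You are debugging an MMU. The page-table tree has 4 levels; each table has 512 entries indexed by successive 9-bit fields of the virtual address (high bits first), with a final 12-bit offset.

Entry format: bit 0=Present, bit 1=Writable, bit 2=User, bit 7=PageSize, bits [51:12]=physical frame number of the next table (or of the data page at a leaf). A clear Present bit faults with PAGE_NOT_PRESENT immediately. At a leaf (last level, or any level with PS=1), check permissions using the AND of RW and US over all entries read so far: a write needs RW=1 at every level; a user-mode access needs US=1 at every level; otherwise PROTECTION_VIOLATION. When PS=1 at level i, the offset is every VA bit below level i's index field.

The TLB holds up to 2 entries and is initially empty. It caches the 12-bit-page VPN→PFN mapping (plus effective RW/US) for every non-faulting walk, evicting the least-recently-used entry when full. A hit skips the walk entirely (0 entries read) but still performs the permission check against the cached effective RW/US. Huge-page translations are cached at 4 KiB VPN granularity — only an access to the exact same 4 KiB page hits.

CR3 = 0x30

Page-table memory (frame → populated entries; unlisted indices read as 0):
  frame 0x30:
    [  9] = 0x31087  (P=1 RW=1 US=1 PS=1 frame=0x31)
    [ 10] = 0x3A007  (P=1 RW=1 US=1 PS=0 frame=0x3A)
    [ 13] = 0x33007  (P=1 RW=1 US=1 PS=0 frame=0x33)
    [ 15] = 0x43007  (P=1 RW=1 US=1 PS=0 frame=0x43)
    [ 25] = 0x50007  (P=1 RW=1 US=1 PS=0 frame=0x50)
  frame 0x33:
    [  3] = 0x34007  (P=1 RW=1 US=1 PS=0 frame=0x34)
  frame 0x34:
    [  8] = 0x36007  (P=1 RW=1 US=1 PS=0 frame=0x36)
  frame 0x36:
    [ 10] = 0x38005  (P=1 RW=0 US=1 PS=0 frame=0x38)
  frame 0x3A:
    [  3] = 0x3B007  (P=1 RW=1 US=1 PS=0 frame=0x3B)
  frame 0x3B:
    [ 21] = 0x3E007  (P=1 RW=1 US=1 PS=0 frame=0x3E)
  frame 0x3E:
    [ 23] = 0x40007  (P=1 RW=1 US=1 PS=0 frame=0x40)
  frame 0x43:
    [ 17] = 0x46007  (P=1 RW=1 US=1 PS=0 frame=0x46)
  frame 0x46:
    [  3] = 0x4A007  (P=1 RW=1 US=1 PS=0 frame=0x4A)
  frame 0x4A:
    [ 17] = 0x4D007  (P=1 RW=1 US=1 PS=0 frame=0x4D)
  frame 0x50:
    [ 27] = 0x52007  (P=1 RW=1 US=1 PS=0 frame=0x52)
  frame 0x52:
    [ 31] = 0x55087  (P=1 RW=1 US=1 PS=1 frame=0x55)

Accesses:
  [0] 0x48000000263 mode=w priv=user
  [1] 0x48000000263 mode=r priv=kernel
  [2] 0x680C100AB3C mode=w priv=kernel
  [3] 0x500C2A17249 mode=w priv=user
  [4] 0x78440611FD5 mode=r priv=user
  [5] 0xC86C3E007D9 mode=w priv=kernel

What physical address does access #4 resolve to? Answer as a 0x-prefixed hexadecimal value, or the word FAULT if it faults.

Walk each access:
#0 VA=0x48000000263 (w,user):
  [0] read 0x30 idx=9: raw=0x31087 flags P=1 W=1 U=1 S=1
  ⇒ phys 0x31263 (huge @L0)  [1 reads]
#1 VA=0x48000000263 (r,kernel):
  TLB hit vpn=0x48000000 → PA=0x31263
#2 VA=0x680C100AB3C (w,kernel):
  [0] read 0x30 idx=13: raw=0x33007 flags P=1 W=1 U=1 S=0
  [1] read 0x33 idx=3: raw=0x34007 flags P=1 W=1 U=1 S=0
  [2] read 0x34 idx=8: raw=0x36007 flags P=1 W=1 U=1 S=0
  [3] read 0x36 idx=10: raw=0x38005 flags P=1 W=0 U=1 S=0
  → PROTECTION_VIOLATION  (4 entries read)
#3 VA=0x500C2A17249 (w,user):
  [0] read 0x30 idx=10: raw=0x3A007 flags P=1 W=1 U=1 S=0
  [1] read 0x3A idx=3: raw=0x3B007 flags P=1 W=1 U=1 S=0
  [2] read 0x3B idx=21: raw=0x3E007 flags P=1 W=1 U=1 S=0
  [3] read 0x3E idx=23: raw=0x40007 flags P=1 W=1 U=1 S=0
  ⇒ phys 0x40249  [4 reads]
#4 VA=0x78440611FD5 (r,user):
  [0] read 0x30 idx=15: raw=0x43007 flags P=1 W=1 U=1 S=0
  [1] read 0x43 idx=17: raw=0x46007 flags P=1 W=1 U=1 S=0
  [2] read 0x46 idx=3: raw=0x4A007 flags P=1 W=1 U=1 S=0
  [3] read 0x4A idx=17: raw=0x4D007 flags P=1 W=1 U=1 S=0
  ⇒ phys 0x4DFD5  [4 reads]
#5 VA=0xC86C3E007D9 (w,kernel):
  [0] read 0x30 idx=25: raw=0x50007 flags P=1 W=1 U=1 S=0
  [1] read 0x50 idx=27: raw=0x52007 flags P=1 W=1 U=1 S=0
  [2] read 0x52 idx=31: raw=0x55087 flags P=1 W=1 U=1 S=1
  ⇒ phys 0x557D9 (huge @L2)  [3 reads]

Access #4 PA: 0x4DFD5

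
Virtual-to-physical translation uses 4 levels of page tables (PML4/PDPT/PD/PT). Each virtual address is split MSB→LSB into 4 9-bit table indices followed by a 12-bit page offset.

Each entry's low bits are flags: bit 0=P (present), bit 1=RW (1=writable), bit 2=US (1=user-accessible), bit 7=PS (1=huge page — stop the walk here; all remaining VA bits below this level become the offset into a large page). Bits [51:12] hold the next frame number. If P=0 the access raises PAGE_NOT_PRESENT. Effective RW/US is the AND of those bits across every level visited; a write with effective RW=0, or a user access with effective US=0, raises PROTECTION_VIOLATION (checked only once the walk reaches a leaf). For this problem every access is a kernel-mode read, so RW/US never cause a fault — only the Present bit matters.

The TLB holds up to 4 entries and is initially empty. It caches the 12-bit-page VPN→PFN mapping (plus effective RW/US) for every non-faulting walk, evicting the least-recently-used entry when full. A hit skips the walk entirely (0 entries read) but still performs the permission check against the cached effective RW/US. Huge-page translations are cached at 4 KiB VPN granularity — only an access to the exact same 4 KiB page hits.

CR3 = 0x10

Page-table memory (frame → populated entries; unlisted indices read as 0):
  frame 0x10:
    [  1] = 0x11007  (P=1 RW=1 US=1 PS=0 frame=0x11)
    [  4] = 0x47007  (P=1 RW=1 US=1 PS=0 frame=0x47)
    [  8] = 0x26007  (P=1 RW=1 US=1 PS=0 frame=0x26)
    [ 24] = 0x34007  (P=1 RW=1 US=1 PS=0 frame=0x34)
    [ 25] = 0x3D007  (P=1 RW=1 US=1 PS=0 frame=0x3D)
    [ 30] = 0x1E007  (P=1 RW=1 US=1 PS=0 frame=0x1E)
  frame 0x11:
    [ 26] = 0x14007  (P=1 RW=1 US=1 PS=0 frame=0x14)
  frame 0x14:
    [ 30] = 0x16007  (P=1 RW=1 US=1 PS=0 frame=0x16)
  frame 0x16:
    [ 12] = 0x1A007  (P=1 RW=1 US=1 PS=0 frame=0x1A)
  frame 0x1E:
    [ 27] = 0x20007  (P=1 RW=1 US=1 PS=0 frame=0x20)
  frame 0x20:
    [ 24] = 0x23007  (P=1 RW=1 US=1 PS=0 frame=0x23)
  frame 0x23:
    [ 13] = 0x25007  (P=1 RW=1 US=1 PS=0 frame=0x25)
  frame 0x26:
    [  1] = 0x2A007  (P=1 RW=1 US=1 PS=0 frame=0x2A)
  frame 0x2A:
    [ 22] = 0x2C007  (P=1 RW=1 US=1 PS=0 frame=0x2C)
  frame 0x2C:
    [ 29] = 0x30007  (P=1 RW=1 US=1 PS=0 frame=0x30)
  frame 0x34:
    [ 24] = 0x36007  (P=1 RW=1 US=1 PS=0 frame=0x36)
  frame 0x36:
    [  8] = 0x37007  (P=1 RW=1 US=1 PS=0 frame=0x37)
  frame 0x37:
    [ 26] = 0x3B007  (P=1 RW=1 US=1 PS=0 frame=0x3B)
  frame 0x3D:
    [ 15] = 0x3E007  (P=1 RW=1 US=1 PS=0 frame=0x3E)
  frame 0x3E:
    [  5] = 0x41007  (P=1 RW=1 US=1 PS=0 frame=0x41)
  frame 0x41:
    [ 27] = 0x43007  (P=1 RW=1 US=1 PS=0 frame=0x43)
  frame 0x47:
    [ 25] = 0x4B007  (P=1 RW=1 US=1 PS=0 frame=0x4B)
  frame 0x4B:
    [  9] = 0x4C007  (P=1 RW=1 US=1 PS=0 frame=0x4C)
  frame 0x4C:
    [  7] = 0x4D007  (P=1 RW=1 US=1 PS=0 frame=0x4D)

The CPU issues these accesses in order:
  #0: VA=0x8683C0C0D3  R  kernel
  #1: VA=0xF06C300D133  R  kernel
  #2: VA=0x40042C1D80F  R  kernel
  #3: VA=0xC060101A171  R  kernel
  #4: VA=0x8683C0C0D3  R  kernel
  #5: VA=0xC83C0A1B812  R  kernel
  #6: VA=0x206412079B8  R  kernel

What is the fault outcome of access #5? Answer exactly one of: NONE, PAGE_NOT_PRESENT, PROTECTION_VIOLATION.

Per-access translation:
#0 VA=0x8683C0C0D3 (r,kernel):
  lvl0: tbl 0x10, slot 1 ⇒ 0x11007 (P1/RW1/US1/PS0)
  lvl1: tbl 0x11, slot 26 ⇒ 0x14007 (P1/RW1/US1/PS0)
  lvl2: tbl 0x14, slot 30 ⇒ 0x16007 (P1/RW1/US1/PS0)
  lvl3: tbl 0x16, slot 12 ⇒ 0x1A007 (P1/RW1/US1/PS0)
  → PA=0x1A0D3  (4 entries read)
#1 VA=0xF06C300D133 (r,kernel):
  lvl0: tbl 0x10, slot 30 ⇒ 0x1E007 (P1/RW1/US1/PS0)
  lvl1: tbl 0x1E, slot 27 ⇒ 0x20007 (P1/RW1/US1/PS0)
  lvl2: tbl 0x20, slot 24 ⇒ 0x23007 (P1/RW1/US1/PS0)
  lvl3: tbl 0x23, slot 13 ⇒ 0x25007 (P1/RW1/US1/PS0)
  → PA=0x25133  (4 entries read)
#2 VA=0x40042C1D80F (r,kernel):
  lvl0: tbl 0x10, slot 8 ⇒ 0x26007 (P1/RW1/US1/PS0)
  lvl1: tbl 0x26, slot 1 ⇒ 0x2A007 (P1/RW1/US1/PS0)
  lvl2: tbl 0x2A, slot 22 ⇒ 0x2C007 (P1/RW1/US1/PS0)
  lvl3: tbl 0x2C, slot 29 ⇒ 0x30007 (P1/RW1/US1/PS0)
  → PA=0x3080F  (4 entries read)
#3 VA=0xC060101A171 (r,kernel):
  lvl0: tbl 0x10, slot 24 ⇒ 0x34007 (P1/RW1/US1/PS0)
  lvl1: tbl 0x34, slot 24 ⇒ 0x36007 (P1/RW1/US1/PS0)
  lvl2: tbl 0x36, slot 8 ⇒ 0x37007 (P1/RW1/US1/PS0)
  lvl3: tbl 0x37, slot 26 ⇒ 0x3B007 (P1/RW1/US1/PS0)
  → PA=0x3B171  (4 entries read)
#4 VA=0x8683C0C0D3 (r,kernel):
  TLB hit vpn=0x8683C0C → PA=0x1A0D3
#5 VA=0xC83C0A1B812 (r,kernel):
  lvl0: tbl 0x10, slot 25 ⇒ 0x3D007 (P1/RW1/US1/PS0)
  lvl1: tbl 0x3D, slot 15 ⇒ 0x3E007 (P1/RW1/US1/PS0)
  lvl2: tbl 0x3E, slot 5 ⇒ 0x41007 (P1/RW1/US1/PS0)
  lvl3: tbl 0x41, slot 27 ⇒ 0x43007 (P1/RW1/US1/PS0)
  → PA=0x43812  (4 entries read)
#6 VA=0x206412079B8 (r,kernel):
  lvl0: tbl 0x10, slot 4 ⇒ 0x47007 (P1/RW1/US1/PS0)
  lvl1: tbl 0x47, slot 25 ⇒ 0x4B007 (P1/RW1/US1/PS0)
  lvl2: tbl 0x4B, slot 9 ⇒ 0x4C007 (P1/RW1/US1/PS0)
  lvl3: tbl 0x4C, slot 7 ⇒ 0x4D007 (P1/RW1/US1/PS0)
  → PA=0x4D9B8  (4 entries read)

Access #5 fault: NONE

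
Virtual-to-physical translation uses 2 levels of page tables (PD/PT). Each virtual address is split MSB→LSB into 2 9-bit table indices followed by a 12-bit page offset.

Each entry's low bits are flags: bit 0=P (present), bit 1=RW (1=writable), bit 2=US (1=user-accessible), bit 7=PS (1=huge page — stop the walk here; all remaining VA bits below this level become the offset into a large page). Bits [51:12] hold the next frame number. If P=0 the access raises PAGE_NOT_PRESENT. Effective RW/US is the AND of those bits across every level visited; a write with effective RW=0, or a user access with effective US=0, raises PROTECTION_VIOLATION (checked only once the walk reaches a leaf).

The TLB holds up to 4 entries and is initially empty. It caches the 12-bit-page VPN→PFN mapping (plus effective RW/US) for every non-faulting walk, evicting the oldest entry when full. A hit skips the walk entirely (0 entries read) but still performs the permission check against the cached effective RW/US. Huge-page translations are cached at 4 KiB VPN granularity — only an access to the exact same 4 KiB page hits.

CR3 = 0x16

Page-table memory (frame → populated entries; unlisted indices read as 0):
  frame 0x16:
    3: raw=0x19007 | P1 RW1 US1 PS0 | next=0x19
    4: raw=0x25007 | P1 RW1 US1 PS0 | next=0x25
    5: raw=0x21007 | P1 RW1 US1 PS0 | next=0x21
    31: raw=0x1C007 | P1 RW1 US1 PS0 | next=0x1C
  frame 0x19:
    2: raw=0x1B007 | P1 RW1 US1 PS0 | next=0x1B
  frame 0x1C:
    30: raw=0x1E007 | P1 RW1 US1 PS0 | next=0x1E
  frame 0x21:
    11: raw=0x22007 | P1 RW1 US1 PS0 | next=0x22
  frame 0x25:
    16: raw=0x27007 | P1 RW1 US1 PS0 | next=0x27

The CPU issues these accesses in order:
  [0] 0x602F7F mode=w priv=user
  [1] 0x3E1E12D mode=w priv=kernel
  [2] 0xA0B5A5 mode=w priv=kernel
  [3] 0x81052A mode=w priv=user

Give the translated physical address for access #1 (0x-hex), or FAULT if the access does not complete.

Walk each access:
#0 VA=0x602F7F (w,user):
  [0] read 0x16 idx=3: raw=0x19007 flags P=1 W=1 U=1 S=0
  [1] read 0x19 idx=2: raw=0x1B007 flags P=1 W=1 U=1 S=0
  → PA=0x1BF7F  (2 entries read)
#1 VA=0x3E1E12D (w,kernel):
  [0] read 0x16 idx=31: raw=0x1C007 flags P=1 W=1 U=1 S=0
  [1] read 0x1C idx=30: raw=0x1E007 flags P=1 W=1 U=1 S=0
  → PA=0x1E12D  (2 entries read)
#2 VA=0xA0B5A5 (w,kernel):
  [0] read 0x16 idx=5: raw=0x21007 flags P=1 W=1 U=1 S=0
  [1] read 0x21 idx=11: raw=0x22007 flags P=1 W=1 U=1 S=0
  → PA=0x225A5  (2 entries read)
#3 VA=0x81052A (w,user):
  [0] read 0x16 idx=4: raw=0x25007 flags P=1 W=1 U=1 S=0
  [1] read 0x25 idx=16: raw=0x27007 flags P=1 W=1 U=1 S=0
  → PA=0x2752A  (2 entries read)

Access #1 PA: 0x1E12D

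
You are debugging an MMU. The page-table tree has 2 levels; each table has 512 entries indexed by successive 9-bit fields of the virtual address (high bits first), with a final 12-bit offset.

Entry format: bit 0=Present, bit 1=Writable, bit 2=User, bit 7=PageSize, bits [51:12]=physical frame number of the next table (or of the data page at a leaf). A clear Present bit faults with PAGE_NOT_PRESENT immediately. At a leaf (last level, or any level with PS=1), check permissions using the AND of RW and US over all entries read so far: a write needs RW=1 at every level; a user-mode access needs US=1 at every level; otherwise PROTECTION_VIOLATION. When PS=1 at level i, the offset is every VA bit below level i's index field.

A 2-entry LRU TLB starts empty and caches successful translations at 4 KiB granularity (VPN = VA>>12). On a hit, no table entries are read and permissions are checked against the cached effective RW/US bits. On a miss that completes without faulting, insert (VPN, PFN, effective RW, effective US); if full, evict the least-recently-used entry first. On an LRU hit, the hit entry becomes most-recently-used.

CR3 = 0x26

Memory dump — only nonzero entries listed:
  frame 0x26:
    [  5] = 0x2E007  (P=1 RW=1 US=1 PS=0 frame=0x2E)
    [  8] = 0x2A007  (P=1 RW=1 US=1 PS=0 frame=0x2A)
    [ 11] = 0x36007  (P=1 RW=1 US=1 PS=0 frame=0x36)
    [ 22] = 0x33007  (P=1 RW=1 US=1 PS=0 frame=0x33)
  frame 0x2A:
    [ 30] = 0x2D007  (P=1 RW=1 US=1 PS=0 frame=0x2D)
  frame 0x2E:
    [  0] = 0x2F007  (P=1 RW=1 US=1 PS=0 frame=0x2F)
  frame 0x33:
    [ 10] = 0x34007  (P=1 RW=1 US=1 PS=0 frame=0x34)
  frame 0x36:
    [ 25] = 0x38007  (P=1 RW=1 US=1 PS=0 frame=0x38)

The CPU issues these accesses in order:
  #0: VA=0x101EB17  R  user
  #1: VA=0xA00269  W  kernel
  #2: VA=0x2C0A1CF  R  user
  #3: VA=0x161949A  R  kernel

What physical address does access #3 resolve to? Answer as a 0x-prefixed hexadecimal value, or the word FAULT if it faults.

Walk each access:
#0 VA=0x101EB17 (r,user):
  [0] read 0x26 idx=8: raw=0x2A007 flags P=1 W=1 U=1 S=0
  [1] read 0x2A idx=30: raw=0x2D007 flags P=1 W=1 U=1 S=0
  → PA=0x2DB17  (2 entries read)
#1 VA=0xA00269 (w,kernel):
  [0] read 0x26 idx=5: raw=0x2E007 flags P=1 W=1 U=1 S=0
  [1] read 0x2E idx=0: raw=0x2F007 flags P=1 W=1 U=1 S=0
  → PA=0x2F269  (2 entries read)
#2 VA=0x2C0A1CF (r,user):
  [0] read 0x26 idx=22: raw=0x33007 flags P=1 W=1 U=1 S=0
  [1] read 0x33 idx=10: raw=0x34007 flags P=1 W=1 U=1 S=0
  → PA=0x341CF  (2 entries read)
#3 VA=0x161949A (r,kernel):
  [0] read 0x26 idx=11: raw=0x36007 flags P=1 W=1 U=1 S=0
  [1] read 0x36 idx=25: raw=0x38007 flags P=1 W=1 U=1 S=0
  → PA=0x3849A  (2 entries read)

Access #3 PA: 0x3849A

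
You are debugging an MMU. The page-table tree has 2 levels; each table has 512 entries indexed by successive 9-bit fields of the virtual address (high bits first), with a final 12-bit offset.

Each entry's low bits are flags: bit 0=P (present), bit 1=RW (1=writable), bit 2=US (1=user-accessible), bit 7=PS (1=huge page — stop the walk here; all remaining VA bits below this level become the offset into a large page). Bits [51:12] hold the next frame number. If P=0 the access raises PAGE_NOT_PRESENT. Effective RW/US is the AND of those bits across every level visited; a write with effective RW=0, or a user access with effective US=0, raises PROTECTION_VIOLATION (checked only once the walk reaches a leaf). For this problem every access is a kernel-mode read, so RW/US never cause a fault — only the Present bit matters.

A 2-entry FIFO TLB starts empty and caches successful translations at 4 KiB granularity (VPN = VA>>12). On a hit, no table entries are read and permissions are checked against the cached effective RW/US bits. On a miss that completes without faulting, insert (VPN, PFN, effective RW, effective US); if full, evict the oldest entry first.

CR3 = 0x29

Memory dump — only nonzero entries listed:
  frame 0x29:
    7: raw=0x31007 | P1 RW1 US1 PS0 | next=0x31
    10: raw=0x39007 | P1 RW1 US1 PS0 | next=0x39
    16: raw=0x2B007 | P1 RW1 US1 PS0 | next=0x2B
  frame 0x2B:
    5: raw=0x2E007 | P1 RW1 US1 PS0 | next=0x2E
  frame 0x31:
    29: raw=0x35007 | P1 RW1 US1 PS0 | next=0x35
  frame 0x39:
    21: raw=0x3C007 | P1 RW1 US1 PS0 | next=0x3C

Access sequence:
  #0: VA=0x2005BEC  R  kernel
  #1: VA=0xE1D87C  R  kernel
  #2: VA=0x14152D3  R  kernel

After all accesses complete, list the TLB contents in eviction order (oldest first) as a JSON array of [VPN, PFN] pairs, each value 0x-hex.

Walk each access:
#0 VA=0x2005BEC (r,kernel):
  lvl0: tbl 0x29, slot 16 ⇒ 0x2B007 (P1/RW1/US1/PS0)
  lvl1: tbl 0x2B, slot 5 ⇒ 0x2E007 (P1/RW1/US1/PS0)
  ✓ 0x2EBEC  — 2 lookups
#1 VA=0xE1D87C (r,kernel):
  lvl0: tbl 0x29, slot 7 ⇒ 0x31007 (P1/RW1/US1/PS0)
  lvl1: tbl 0x31, slot 29 ⇒ 0x35007 (P1/RW1/US1/PS0)
  ✓ 0x3587C  — 2 lookups
#2 VA=0x14152D3 (r,kernel):
  lvl0: tbl 0x29, slot 10 ⇒ 0x39007 (P1/RW1/US1/PS0)
  lvl1: tbl 0x39, slot 21 ⇒ 0x3C007 (P1/RW1/US1/PS0)
  ✓ 0x3C2D3  — 2 lookups

TLB: [["0xE1D", "0x35"], ["0x1415", "0x3C"]]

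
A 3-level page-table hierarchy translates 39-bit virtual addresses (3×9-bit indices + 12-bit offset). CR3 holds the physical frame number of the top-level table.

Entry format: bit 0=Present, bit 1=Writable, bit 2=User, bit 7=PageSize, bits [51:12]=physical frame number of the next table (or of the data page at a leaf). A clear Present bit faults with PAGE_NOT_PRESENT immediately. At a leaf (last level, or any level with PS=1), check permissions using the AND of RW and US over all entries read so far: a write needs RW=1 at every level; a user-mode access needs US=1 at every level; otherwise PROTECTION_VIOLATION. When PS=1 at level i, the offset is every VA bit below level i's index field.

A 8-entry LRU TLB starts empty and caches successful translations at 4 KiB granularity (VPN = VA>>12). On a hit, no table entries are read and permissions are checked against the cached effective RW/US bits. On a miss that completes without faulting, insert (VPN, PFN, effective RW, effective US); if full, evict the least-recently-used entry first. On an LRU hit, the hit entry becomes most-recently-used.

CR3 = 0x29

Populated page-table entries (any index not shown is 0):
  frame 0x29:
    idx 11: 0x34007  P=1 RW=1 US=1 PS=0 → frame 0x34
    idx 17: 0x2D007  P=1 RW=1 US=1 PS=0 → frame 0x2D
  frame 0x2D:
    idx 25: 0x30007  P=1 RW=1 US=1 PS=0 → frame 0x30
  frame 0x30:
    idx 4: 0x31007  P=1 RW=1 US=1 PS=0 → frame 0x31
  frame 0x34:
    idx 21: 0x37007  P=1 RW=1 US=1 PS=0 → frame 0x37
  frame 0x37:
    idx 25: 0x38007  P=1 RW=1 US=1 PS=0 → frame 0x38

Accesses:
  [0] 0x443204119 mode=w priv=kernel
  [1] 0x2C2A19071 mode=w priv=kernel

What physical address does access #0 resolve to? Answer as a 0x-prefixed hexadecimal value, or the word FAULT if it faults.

Trace:
#0 VA=0x443204119 (w,kernel):
  lvl0: tbl 0x29, slot 17 ⇒ 0x2D007 (P1/RW1/US1/PS0)
  lvl1: tbl 0x2D, slot 25 ⇒ 0x30007 (P1/RW1/US1/PS0)
  lvl2: tbl 0x30, slot 4 ⇒ 0x31007 (P1/RW1/US1/PS0)
  ⇒ phys 0x31119  [3 reads]
#1 VA=0x2C2A19071 (w,kernel):
  lvl0: tbl 0x29, slot 11 ⇒ 0x34007 (P1/RW1/US1/PS0)
  lvl1: tbl 0x34, slot 21 ⇒ 0x37007 (P1/RW1/US1/PS0)
  lvl2: tbl 0x37, slot 25 ⇒ 0x38007 (P1/RW1/US1/PS0)
  ⇒ phys 0x38071  [3 reads]

Access #0 PA: 0x31119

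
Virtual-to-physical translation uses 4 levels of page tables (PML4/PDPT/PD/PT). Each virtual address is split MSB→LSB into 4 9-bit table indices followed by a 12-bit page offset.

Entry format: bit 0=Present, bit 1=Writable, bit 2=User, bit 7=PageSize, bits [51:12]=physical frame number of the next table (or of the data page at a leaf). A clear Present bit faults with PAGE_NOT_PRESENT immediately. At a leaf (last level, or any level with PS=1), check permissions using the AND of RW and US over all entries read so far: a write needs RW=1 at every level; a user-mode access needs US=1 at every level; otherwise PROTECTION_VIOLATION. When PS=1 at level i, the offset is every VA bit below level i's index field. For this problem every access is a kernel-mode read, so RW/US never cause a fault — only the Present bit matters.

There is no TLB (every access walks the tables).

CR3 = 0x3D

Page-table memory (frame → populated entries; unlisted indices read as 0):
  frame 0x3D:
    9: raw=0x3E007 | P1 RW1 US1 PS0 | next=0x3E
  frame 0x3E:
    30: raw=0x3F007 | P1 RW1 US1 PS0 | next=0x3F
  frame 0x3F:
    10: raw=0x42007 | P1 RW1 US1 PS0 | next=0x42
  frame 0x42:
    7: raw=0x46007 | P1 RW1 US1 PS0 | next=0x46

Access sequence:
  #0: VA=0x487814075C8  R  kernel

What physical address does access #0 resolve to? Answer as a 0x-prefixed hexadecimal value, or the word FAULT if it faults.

Per-access translation:
#0 VA=0x487814075C8 (r,kernel):
  L0 @0x3D[9] → 0x3E007  P=1,RW=1,US=1,PS=0
  L1 @0x3E[30] → 0x3F007  P=1,RW=1,US=1,PS=0
  L2 @0x3F[10] → 0x42007  P=1,RW=1,US=1,PS=0
  L3 @0x42[7] → 0x46007  P=1,RW=1,US=1,PS=0
  ✓ 0x465C8  — 4 lookups

Access #0 PA: 0x465C8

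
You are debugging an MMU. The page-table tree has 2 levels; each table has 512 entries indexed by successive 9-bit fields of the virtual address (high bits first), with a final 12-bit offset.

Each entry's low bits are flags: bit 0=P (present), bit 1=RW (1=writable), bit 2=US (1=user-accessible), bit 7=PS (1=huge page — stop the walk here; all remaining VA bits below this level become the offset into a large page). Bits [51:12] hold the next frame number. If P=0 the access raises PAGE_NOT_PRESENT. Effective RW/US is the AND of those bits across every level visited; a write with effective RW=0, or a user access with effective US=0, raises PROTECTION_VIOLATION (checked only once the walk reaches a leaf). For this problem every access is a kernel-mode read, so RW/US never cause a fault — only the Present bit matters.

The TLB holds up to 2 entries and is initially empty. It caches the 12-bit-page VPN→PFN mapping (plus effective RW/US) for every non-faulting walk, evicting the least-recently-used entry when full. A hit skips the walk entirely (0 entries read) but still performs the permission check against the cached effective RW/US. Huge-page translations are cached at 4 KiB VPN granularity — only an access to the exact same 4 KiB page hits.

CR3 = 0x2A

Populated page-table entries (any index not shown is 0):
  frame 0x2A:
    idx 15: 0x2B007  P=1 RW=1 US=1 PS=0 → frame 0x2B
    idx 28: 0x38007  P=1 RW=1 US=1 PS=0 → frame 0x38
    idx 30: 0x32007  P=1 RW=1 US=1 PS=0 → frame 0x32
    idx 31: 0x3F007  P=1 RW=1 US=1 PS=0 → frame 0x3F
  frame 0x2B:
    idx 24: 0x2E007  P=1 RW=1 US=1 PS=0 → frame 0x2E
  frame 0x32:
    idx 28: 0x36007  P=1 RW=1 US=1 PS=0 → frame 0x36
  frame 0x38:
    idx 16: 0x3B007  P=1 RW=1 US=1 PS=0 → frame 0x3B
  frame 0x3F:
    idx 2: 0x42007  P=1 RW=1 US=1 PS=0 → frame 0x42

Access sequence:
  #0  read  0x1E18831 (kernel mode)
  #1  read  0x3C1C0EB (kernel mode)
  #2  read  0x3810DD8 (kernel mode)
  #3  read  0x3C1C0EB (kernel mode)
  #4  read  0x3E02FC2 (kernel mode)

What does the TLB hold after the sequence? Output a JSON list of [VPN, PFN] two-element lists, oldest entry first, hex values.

Per-access translation:
#0 VA=0x1E18831 (r,kernel):
  L0 @0x2A[15] → 0x2B007  P=1,RW=1,US=1,PS=0
  L1 @0x2B[24] → 0x2E007  P=1,RW=1,US=1,PS=0
  ✓ 0x2E831  — 2 lookups
#1 VA=0x3C1C0EB (r,kernel):
  L0 @0x2A[30] → 0x32007  P=1,RW=1,US=1,PS=0
  L1 @0x32[28] → 0x36007  P=1,RW=1,US=1,PS=0
  ✓ 0x360EB  — 2 lookups
#2 VA=0x3810DD8 (r,kernel):
  L0 @0x2A[28] → 0x38007  P=1,RW=1,US=1,PS=0
  L1 @0x38[16] → 0x3B007  P=1,RW=1,US=1,PS=0
  ✓ 0x3BDD8  — 2 lookups
#3 VA=0x3C1C0EB (r,kernel):
  TLB hit vpn=0x3C1C → PA=0x360EB
#4 VA=0x3E02FC2 (r,kernel):
  L0 @0x2A[31] → 0x3F007  P=1,RW=1,US=1,PS=0
  L1 @0x3F[2] → 0x42007  P=1,RW=1,US=1,PS=0
  ✓ 0x42FC2  — 2 lookups

TLB: [["0x3C1C", "0x36"], ["0x3E02", "0x42"]]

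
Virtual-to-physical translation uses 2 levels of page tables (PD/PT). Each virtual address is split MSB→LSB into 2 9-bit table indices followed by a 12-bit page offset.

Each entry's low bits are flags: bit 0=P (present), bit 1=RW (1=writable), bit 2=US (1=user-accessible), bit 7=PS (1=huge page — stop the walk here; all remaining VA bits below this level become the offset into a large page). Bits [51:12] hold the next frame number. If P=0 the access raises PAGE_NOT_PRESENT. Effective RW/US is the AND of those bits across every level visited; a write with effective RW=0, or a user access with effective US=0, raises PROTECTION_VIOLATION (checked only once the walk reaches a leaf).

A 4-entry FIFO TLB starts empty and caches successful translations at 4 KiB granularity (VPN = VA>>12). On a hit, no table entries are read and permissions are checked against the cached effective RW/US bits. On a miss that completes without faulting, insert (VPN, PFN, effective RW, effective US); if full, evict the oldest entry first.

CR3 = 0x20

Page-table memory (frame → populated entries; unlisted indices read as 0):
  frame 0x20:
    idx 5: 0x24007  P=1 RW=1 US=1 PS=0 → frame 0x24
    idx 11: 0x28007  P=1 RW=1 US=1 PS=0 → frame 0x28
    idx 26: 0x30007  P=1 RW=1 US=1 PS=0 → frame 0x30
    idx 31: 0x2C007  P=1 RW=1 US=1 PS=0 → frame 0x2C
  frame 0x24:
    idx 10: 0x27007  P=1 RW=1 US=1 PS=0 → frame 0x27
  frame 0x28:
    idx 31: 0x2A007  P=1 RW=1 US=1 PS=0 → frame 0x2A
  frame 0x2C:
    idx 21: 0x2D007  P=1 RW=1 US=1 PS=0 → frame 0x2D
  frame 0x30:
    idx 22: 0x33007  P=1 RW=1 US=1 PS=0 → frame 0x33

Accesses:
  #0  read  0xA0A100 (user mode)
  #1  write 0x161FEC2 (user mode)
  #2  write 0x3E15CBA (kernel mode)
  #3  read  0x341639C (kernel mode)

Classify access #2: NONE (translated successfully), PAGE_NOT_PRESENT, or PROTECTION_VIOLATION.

Trace:
#0 VA=0xA0A100 (r,user):
  lvl0: tbl 0x20, slot 5 ⇒ 0x24007 (P1/RW1/US1/PS0)
  lvl1: tbl 0x24, slot 10 ⇒ 0x27007 (P1/RW1/US1/PS0)
  ✓ 0x27100  — 2 lookups
#1 VA=0x161FEC2 (w,user):
  lvl0: tbl 0x20, slot 11 ⇒ 0x28007 (P1/RW1/US1/PS0)
  lvl1: tbl 0x28, slot 31 ⇒ 0x2A007 (P1/RW1/US1/PS0)
  ✓ 0x2AEC2  — 2 lookups
#2 VA=0x3E15CBA (w,kernel):
  lvl0: tbl 0x20, slot 31 ⇒ 0x2C007 (P1/RW1/US1/PS0)
  lvl1: tbl 0x2C, slot 21 ⇒ 0x2D007 (P1/RW1/US1/PS0)
  ✓ 0x2DCBA  — 2 lookups
#3 VA=0x341639C (r,kernel):
  lvl0: tbl 0x20, slot 26 ⇒ 0x30007 (P1/RW1/US1/PS0)
  lvl1: tbl 0x30, slot 22 ⇒ 0x33007 (P1/RW1/US1/PS0)
  ✓ 0x3339C  — 2 lookups

Access #2 fault: NONE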